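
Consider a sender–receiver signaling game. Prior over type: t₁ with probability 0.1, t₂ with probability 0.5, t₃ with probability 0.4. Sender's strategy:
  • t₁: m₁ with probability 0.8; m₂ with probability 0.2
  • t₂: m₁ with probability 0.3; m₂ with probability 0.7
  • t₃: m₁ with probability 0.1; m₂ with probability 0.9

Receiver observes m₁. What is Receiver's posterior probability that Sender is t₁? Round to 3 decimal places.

P(m₁) = 0.1·0.8 + 0.5·0.3 + 0.4·0.1 = 0.27
P(t₁ | m₁) = (0.1·0.8) / 0.27 = 0.08 / 0.27 = 0.296296

0.296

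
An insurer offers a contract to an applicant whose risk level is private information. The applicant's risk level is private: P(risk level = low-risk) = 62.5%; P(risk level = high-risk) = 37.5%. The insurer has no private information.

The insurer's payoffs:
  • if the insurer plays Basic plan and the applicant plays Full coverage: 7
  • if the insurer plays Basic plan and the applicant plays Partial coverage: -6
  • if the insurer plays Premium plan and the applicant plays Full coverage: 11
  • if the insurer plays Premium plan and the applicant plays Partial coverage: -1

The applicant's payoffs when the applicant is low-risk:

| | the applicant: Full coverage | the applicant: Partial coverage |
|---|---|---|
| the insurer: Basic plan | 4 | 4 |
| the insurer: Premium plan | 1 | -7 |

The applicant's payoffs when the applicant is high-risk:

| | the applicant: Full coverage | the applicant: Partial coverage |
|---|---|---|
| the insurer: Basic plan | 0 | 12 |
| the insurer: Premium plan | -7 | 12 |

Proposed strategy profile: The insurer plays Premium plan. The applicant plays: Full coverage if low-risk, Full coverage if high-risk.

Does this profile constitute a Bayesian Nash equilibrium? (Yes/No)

A profile is a BNE iff every type of every player is best-responding given beliefs about the other side.
The insurer plays Premium plan: E[Premium plan] = 0.625·(11) + 0.375·(11) = 11; E[Basic plan] = 7. Best-responding. ✓
The applicant (risk level low-risk), facing Premium plan: Full coverage gives 1, Partial coverage gives -7. Proposed Full coverage is best. ✓
The applicant (risk level high-risk), facing Premium plan: Full coverage gives -7, Partial coverage gives 12. Proposed Full coverage is not best — profitable deviation exists. ✗

No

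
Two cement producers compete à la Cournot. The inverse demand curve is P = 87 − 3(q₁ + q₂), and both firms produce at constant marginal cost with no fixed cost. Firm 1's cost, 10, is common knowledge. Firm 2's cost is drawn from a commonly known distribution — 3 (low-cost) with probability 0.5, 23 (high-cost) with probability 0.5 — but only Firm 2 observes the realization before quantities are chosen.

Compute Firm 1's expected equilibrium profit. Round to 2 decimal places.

237.04

Type-c best response for Firm 2: q₂(c) = (87 − c)/6 − q₁/2.
Firm 1 maximizes expected profit; its first-order condition is 87 − 6q₁ − 3E[q₂] − 10 = 0.
Substituting E[q₂] and solving: E[c₂] = 13, so q₁ = (87 − 2·10 + 13)/9 = 8.88889.
E[P] = 87 − 3·(q₁ + E[q₂]) = 36.6667; Firm 1's expected profit = (E[P] − 10)·q₁ = (36.6667 − 10)·8.88889 = 237.037.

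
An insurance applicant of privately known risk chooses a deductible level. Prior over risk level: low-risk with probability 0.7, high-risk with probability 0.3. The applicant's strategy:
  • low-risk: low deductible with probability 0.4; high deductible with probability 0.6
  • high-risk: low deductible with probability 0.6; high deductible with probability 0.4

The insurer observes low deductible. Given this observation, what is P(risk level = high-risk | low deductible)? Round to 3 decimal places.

0.391

P(low deductible) = 0.7·0.4 + 0.3·0.6 = 0.46
P(high-risk | low deductible) = (0.3·0.6) / 0.46 = 0.18 / 0.46 = 0.391304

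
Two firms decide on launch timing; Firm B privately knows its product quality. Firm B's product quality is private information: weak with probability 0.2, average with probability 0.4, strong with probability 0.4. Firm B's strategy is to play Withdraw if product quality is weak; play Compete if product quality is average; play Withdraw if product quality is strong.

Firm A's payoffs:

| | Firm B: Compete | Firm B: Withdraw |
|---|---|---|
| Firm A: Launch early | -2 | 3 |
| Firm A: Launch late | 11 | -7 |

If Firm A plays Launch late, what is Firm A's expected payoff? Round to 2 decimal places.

0.20

E[Launch late] = 0.2·(-7) + 0.4·11 + 0.4·(-7) = (-1.4) + 4.4 + (-2.8) = 0.2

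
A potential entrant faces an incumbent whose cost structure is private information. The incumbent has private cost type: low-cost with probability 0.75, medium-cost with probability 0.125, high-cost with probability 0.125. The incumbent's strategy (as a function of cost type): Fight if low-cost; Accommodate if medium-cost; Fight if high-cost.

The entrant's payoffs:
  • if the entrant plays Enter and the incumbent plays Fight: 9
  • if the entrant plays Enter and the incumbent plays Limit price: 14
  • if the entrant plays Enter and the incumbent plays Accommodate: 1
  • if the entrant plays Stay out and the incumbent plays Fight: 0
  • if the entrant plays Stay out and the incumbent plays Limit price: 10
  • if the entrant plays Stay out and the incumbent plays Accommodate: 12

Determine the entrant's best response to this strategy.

Enter

E[Enter] = 0.75·(9) + 0.125·(1) + 0.125·(9) = 8
E[Stay out] = 0.75·(0) + 0.125·(12) + 0.125·(0) = 1.5
Best response: Enter (8 is the largest).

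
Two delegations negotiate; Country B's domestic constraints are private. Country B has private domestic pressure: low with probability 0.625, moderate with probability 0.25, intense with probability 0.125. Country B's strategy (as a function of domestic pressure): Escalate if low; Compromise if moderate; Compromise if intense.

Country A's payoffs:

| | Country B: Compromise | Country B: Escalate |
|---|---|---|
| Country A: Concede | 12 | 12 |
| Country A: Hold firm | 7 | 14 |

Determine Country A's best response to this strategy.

E[Concede] = 0.625·(12) + 0.25·(12) + 0.125·(12) = 12
E[Hold firm] = 0.625·(14) + 0.25·(7) + 0.125·(7) = 11.375
Best response: Concede (12 is the largest).

Concede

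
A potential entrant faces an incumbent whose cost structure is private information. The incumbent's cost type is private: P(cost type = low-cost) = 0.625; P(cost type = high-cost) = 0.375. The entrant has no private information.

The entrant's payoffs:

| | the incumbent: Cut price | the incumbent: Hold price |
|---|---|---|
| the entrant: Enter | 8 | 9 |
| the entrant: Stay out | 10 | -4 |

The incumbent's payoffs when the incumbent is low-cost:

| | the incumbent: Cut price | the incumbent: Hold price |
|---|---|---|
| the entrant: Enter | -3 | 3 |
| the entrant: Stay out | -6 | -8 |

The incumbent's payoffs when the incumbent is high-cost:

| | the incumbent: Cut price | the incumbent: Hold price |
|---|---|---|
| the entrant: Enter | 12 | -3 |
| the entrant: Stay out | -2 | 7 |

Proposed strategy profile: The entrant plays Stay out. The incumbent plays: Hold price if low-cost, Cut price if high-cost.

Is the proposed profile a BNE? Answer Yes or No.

A profile is a BNE iff every type of every player is best-responding given beliefs about the other side.
The entrant plays Stay out: E[Stay out] = 0.625·(-4) + 0.375·(10) = 1.25; E[Enter] = 8.625. Not best-responding. ✗
The incumbent (cost type low-cost), facing Stay out: Cut price gives -6, Hold price gives -8. Proposed Hold price is not best — profitable deviation exists. ✗
The incumbent (cost type high-cost), facing Stay out: Cut price gives -2, Hold price gives 7. Proposed Cut price is not best — profitable deviation exists. ✗

No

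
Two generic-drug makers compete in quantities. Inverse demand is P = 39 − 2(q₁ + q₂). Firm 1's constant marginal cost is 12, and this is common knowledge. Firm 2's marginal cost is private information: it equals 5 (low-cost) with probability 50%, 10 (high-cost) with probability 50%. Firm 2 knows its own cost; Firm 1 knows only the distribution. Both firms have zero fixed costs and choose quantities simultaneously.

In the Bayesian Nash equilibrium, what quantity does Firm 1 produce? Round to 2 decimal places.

Firm 2 with cost c maximizes (39 − 2(q₁+q₂) − c)·q₂, giving q₂(c) = (39 − c − 2q₁)/4.
E[c₂] = 0.5·5 + 0.5·10 = 7.5
Firm 1's FOC against E[q₂] yields q₁ = (39 − 2·12 + E[c₂])/6 = (39 − 24 + 7.5)/6 = 3.75.

3.75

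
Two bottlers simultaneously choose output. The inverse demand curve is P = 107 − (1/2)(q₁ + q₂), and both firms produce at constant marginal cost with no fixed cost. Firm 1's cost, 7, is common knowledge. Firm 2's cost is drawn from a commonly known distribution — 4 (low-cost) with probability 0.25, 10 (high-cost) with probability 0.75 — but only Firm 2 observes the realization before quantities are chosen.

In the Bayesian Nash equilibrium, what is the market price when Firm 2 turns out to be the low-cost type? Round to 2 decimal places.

Type-c best response for Firm 2: q₂(c) = (107 − c) − q₁/2.
Firm 1 maximizes expected profit; its first-order condition is 107 − q₁ − (1/2)E[q₂] − 7 = 0.
Substituting E[q₂] and solving: E[c₂] = 8.5, so q₁ = (107 − 2·7 + 8.5)/(3/2) = 67.6667.
q₂(low-cost) = 69.1667, so P = 107 − (1/2)·(67.6667 + 69.1667) = 38.5833.

38.58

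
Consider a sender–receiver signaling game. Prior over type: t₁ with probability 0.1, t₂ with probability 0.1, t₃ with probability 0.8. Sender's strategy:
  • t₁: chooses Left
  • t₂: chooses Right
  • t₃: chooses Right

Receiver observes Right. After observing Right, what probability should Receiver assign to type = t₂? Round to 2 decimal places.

0.11

P(Right) = 0.1·0 + 0.1·1 + 0.8·1 = 0.9
P(t₂ | Right) = (0.1·1) / 0.9 = 0.1 / 0.9 = 0.111111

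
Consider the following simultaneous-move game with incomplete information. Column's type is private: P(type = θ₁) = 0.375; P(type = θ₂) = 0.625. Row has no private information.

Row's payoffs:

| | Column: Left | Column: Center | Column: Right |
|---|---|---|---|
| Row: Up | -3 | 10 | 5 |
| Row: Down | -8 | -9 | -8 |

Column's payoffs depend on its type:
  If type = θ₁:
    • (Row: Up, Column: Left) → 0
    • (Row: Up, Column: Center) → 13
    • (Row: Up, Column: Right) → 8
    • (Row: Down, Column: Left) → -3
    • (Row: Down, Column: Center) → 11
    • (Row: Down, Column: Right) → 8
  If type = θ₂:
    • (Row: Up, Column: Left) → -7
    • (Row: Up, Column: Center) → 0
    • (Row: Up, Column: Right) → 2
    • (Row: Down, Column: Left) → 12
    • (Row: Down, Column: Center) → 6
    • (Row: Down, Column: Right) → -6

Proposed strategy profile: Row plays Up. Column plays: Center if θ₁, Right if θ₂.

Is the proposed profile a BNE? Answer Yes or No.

Row plays Up: E[Up] = 0.375·(10) + 0.625·(5) = 6.875; E[Down] = -8.375. Best-responding. ✓
Column (type θ₁), facing Up: Left gives 0, Center gives 13, Right gives 8. Proposed Center is best. ✓
Column (type θ₂), facing Up: Left gives -7, Center gives 0, Right gives 2. Proposed Right is best. ✓

Yes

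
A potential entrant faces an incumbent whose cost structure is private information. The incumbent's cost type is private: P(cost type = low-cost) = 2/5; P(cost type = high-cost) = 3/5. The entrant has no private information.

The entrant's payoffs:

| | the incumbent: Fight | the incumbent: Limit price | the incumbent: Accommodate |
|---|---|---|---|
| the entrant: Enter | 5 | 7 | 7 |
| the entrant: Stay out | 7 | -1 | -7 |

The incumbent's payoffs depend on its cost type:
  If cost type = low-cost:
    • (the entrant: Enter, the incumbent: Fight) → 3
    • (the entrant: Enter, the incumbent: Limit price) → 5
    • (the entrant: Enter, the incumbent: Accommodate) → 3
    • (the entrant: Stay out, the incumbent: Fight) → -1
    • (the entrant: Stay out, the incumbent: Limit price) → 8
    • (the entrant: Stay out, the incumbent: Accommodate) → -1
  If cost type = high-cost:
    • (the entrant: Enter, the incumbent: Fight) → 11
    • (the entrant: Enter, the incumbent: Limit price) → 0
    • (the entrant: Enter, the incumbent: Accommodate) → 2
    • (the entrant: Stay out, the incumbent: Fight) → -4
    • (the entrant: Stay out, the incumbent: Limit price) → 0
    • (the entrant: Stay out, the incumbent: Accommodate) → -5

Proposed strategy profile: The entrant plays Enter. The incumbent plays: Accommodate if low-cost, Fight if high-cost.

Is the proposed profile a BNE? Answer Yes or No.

No

The entrant plays Enter: E[Enter] = 2/5·(7) + 3/5·(5) = 29/5; E[Stay out] = 7/5. Best-responding. ✓
The incumbent (cost type low-cost), facing Enter: Fight gives 3, Limit price gives 5, Accommodate gives 3. Proposed Accommodate is not best — profitable deviation exists. ✗
The incumbent (cost type high-cost), facing Enter: Fight gives 11, Limit price gives 0, Accommodate gives 2. Proposed Fight is best. ✓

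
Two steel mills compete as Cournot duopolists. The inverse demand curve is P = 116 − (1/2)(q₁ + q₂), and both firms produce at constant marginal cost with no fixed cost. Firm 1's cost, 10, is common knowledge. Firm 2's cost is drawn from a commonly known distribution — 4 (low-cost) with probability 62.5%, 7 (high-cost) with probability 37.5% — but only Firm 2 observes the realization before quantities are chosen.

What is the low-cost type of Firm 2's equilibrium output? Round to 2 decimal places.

Type-c best response for Firm 2: q₂(c) = (116 − c) − q₁/2.
Firm 1 maximizes expected profit; its first-order condition is 116 − q₁ − (1/2)E[q₂] − 10 = 0.
Substituting E[q₂] and solving: E[c₂] = 5.125, so q₁ = (116 − 2·10 + 5.125)/(3/2) = 67.4167.
q₂(low-cost) = (116 − 4 − (1/2)·67.4167) = 78.2917.

78.29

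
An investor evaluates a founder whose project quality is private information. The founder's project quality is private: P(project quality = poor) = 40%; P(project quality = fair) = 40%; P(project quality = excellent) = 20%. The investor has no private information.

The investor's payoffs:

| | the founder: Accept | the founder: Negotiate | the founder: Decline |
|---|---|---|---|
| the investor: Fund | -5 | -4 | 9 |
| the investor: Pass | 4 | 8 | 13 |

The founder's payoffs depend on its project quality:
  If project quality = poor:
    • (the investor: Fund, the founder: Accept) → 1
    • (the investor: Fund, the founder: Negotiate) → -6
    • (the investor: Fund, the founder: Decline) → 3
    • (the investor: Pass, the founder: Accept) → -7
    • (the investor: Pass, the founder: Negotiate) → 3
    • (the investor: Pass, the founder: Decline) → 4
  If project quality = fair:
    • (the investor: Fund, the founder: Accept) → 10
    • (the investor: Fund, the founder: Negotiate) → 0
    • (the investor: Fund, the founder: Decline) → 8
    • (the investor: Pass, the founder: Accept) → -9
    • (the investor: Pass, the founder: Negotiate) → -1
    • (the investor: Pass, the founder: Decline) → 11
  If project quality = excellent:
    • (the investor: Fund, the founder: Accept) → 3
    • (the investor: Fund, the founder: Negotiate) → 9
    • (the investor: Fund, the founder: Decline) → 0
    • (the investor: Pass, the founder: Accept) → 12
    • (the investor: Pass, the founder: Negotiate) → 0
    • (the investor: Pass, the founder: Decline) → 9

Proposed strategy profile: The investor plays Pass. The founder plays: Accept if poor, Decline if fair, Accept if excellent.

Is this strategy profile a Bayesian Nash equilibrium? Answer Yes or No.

No

The investor plays Pass: E[Pass] = 0.4·(4) + 0.4·(13) + 0.2·(4) = 7.6; E[Fund] = 0.6. Best-responding. ✓
The founder (project quality poor), facing Pass: Accept gives -7, Negotiate gives 3, Decline gives 4. Proposed Accept is not best — profitable deviation exists. ✗
The founder (project quality fair), facing Pass: Accept gives -9, Negotiate gives -1, Decline gives 11. Proposed Decline is best. ✓
The founder (project quality excellent), facing Pass: Accept gives 12, Negotiate gives 0, Decline gives 9. Proposed Accept is best. ✓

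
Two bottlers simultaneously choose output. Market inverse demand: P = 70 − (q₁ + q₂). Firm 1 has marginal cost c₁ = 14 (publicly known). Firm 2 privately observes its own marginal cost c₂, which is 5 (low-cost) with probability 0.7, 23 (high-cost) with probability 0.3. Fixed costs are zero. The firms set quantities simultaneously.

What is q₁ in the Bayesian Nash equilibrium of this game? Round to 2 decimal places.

17.47

Type-c best response for Firm 2: q₂(c) = (70 − c)/2 − q₁/2.
Firm 1 maximizes expected profit; its first-order condition is 70 − 2q₁ − E[q₂] − 14 = 0.
Substituting E[q₂] and solving: E[c₂] = 10.4, so q₁ = (70 − 2·14 + 10.4)/3 = 17.4667.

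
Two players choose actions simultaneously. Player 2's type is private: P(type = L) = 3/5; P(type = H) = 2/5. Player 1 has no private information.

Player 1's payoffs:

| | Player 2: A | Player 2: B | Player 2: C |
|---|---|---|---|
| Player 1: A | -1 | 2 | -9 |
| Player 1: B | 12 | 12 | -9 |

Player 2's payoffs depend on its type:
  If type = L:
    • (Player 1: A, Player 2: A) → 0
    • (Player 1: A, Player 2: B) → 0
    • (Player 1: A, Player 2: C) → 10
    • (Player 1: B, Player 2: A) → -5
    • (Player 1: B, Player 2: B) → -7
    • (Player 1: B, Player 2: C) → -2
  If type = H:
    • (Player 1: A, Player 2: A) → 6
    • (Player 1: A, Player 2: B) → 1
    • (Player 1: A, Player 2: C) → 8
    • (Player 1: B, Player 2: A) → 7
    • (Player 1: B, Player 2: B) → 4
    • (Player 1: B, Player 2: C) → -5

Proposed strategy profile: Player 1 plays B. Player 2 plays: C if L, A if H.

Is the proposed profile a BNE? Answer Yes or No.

Player 1 plays B: E[B] = 3/5·(-9) + 2/5·(12) = -3/5; E[A] = -29/5. Best-responding. ✓
Player 2 (type L), facing B: A gives -5, B gives -7, C gives -2. Proposed C is best. ✓
Player 2 (type H), facing B: A gives 7, B gives 4, C gives -5. Proposed A is best. ✓

Yes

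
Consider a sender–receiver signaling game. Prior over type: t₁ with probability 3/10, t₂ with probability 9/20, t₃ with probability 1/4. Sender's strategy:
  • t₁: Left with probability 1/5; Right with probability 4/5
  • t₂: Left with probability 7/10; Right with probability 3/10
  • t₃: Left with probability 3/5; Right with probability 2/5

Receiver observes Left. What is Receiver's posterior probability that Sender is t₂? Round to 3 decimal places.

P(Left) = (3/10)·(1/5) + (9/20)·(7/10) + (1/4)·(3/5) = 21/40
P(t₂ | Left) = ((9/20)·(7/10)) / (21/40) = (63/200) / (21/40) = 3/5

0.600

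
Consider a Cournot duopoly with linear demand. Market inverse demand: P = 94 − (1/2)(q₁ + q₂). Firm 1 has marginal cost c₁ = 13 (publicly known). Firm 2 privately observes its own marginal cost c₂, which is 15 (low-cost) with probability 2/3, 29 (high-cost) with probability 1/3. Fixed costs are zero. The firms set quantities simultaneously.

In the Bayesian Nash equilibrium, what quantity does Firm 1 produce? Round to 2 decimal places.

Each type of Firm 2 best-responds to q₁; Firm 1 best-responds to the expected q₂ over Firm 2's types.
Firm 2 with cost c maximizes (94 − (1/2)(q₁+q₂) − c)·q₂, giving q₂(c) = (94 − c − (1/2)q₁).
E[c₂] = 2/3·15 + 1/3·29 = 19.6667
Firm 1's FOC against E[q₂] yields q₁ = (94 − 2·13 + E[c₂])/(3/2) = (94 − 26 + 19.6667)/(3/2) = 58.4444.

58.44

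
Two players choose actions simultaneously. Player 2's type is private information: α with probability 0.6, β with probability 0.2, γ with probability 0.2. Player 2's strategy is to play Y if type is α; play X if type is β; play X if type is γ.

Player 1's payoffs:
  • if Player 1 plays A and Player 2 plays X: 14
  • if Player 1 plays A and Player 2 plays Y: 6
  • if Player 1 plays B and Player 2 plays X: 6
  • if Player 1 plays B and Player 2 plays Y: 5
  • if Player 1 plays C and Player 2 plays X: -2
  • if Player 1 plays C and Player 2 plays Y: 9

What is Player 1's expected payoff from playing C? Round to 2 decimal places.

4.60

E[C] = 0.6·9 + 0.2·(-2) + 0.2·(-2) = 5.4 + (-0.4) + (-0.4) = 4.6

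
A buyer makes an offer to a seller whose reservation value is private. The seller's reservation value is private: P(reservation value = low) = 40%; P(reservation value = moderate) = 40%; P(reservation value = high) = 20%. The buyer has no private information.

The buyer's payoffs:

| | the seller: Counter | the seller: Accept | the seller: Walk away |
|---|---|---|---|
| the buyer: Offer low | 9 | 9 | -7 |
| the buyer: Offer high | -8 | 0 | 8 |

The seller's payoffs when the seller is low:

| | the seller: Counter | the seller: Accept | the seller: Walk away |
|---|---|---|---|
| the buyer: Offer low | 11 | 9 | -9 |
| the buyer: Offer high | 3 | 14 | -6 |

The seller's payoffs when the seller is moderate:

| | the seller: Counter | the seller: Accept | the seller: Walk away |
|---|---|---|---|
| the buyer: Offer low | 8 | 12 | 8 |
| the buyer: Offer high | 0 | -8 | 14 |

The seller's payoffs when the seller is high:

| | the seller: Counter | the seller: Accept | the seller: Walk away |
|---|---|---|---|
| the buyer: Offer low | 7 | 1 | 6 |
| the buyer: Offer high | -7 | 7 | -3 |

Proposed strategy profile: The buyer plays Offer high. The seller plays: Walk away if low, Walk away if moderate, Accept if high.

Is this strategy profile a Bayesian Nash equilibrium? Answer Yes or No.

The buyer plays Offer high: E[Offer high] = 0.4·(8) + 0.4·(8) + 0.2·(0) = 6.4; E[Offer low] = -3.8. Best-responding. ✓
The seller (reservation value low), facing Offer high: Counter gives 3, Accept gives 14, Walk away gives -6. Proposed Walk away is not best — profitable deviation exists. ✗
The seller (reservation value moderate), facing Offer high: Counter gives 0, Accept gives -8, Walk away gives 14. Proposed Walk away is best. ✓
The seller (reservation value high), facing Offer high: Counter gives -7, Accept gives 7, Walk away gives -3. Proposed Accept is best. ✓

No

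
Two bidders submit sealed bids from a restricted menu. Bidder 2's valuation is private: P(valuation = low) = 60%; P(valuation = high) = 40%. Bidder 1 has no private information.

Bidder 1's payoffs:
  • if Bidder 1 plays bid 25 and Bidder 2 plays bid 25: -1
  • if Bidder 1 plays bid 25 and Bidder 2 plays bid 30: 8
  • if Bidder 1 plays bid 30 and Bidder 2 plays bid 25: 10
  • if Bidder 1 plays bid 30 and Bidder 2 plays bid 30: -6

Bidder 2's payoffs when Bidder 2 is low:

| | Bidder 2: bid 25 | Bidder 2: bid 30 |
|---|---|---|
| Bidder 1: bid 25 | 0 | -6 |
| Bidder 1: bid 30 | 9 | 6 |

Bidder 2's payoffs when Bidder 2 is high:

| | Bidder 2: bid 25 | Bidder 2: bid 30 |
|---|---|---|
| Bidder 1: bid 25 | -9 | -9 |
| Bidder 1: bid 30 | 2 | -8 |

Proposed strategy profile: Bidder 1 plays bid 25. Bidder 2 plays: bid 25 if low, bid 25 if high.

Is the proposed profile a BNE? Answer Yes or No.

No

Bidder 1 plays bid 25: E[bid 25] = 0.6·(-1) + 0.4·(-1) = -1; E[bid 30] = 10. Not best-responding. ✗
Bidder 2 (valuation low), facing bid 25: bid 25 gives 0, bid 30 gives -6. Proposed bid 25 is best. ✓
Bidder 2 (valuation high), facing bid 25: bid 25 gives -9, bid 30 gives -9. Proposed bid 25 is best. ✓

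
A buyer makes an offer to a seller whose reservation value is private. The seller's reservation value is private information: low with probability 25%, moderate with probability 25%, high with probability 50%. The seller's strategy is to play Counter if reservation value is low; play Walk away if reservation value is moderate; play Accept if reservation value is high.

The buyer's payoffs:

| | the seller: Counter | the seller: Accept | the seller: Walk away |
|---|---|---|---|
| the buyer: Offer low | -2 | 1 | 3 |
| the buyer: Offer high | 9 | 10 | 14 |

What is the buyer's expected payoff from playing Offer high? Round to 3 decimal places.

10.750

E[Offer high] = 0.25·9 + 0.25·14 + 0.5·10 = 2.25 + 3.5 + 5 = 10.75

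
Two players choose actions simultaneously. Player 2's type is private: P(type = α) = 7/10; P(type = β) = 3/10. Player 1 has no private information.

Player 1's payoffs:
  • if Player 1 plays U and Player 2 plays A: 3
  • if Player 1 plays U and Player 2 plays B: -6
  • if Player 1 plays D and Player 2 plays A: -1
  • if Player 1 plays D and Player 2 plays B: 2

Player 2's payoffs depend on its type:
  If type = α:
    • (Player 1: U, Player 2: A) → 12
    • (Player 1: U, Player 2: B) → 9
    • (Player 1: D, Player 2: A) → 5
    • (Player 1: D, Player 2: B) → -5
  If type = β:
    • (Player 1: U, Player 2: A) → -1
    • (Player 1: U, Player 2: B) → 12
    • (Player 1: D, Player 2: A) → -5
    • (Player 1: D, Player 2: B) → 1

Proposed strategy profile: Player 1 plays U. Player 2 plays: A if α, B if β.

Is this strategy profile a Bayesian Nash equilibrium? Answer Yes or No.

Player 1 plays U: E[U] = 7/10·(3) + 3/10·(-6) = 3/10; E[D] = -1/10. Best-responding. ✓
Player 2 (type α), facing U: A gives 12, B gives 9. Proposed A is best. ✓
Player 2 (type β), facing U: A gives -1, B gives 12. Proposed B is best. ✓

Yes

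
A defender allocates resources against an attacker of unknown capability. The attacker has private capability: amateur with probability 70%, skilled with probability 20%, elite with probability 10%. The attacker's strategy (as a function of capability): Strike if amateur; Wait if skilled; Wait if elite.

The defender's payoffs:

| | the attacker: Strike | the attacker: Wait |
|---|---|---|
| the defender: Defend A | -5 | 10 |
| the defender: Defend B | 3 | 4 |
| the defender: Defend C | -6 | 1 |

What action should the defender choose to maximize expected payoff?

E[Defend A] = 0.7·(-5) + 0.2·(10) + 0.1·(10) = -0.5
E[Defend B] = 0.7·(3) + 0.2·(4) + 0.1·(4) = 3.3
E[Defend C] = 0.7·(-6) + 0.2·(1) + 0.1·(1) = -3.9
Best response: Defend B (3.3 is the largest).

Defend B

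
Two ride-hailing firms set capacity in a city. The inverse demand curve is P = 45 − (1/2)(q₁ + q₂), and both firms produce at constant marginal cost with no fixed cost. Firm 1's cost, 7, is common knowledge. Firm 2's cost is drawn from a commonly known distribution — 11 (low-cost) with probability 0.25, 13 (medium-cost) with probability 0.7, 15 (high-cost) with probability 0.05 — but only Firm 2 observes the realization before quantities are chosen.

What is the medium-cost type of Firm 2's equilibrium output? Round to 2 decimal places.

Type-c best response for Firm 2: q₂(c) = (45 − c) − q₁/2.
Firm 1 maximizes expected profit; its first-order condition is 45 − q₁ − (1/2)E[q₂] − 7 = 0.
Substituting E[q₂] and solving: E[c₂] = 12.6, so q₁ = (45 − 2·7 + 12.6)/(3/2) = 29.0667.
q₂(medium-cost) = (45 − 13 − (1/2)·29.0667) = 17.4667.

17.47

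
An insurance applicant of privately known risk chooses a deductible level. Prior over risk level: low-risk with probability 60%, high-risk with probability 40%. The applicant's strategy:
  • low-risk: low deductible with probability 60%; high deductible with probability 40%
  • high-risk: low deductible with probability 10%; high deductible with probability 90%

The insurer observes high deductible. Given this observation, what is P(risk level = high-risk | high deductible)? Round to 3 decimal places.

0.600

Apply Bayes' rule using the sender's strategy as the likelihood.
P(high deductible) = 0.6·0.4 + 0.4·0.9 = 0.6
P(high-risk | high deductible) = (0.4·0.9) / 0.6 = 0.36 / 0.6 = 0.6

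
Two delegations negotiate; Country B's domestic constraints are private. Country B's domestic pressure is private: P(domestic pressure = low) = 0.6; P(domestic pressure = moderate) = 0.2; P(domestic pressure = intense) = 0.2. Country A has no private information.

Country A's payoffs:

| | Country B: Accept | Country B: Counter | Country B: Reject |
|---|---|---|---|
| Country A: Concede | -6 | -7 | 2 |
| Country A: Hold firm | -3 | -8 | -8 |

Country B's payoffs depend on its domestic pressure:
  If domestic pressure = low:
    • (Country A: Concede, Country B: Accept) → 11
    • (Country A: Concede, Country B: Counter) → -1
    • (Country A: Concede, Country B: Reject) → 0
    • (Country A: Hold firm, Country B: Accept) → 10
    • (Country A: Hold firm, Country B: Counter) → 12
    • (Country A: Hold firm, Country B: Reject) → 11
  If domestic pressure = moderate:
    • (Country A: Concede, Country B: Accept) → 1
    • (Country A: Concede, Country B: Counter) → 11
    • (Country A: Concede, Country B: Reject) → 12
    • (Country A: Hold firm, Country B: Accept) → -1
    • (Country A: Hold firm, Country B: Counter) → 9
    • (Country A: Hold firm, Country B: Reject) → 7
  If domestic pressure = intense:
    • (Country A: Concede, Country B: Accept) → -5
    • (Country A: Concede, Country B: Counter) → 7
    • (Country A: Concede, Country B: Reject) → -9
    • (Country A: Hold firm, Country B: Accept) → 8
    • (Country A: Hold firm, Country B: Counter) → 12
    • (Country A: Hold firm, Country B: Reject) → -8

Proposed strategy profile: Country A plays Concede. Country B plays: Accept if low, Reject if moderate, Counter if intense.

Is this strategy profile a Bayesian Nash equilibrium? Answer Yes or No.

Yes

Country A plays Concede: E[Concede] = 0.6·(-6) + 0.2·(2) + 0.2·(-7) = -4.6; E[Hold firm] = -5. Best-responding. ✓
Country B (domestic pressure low), facing Concede: Accept gives 11, Counter gives -1, Reject gives 0. Proposed Accept is best. ✓
Country B (domestic pressure moderate), facing Concede: Accept gives 1, Counter gives 11, Reject gives 12. Proposed Reject is best. ✓
Country B (domestic pressure intense), facing Concede: Accept gives -5, Counter gives 7, Reject gives -9. Proposed Counter is best. ✓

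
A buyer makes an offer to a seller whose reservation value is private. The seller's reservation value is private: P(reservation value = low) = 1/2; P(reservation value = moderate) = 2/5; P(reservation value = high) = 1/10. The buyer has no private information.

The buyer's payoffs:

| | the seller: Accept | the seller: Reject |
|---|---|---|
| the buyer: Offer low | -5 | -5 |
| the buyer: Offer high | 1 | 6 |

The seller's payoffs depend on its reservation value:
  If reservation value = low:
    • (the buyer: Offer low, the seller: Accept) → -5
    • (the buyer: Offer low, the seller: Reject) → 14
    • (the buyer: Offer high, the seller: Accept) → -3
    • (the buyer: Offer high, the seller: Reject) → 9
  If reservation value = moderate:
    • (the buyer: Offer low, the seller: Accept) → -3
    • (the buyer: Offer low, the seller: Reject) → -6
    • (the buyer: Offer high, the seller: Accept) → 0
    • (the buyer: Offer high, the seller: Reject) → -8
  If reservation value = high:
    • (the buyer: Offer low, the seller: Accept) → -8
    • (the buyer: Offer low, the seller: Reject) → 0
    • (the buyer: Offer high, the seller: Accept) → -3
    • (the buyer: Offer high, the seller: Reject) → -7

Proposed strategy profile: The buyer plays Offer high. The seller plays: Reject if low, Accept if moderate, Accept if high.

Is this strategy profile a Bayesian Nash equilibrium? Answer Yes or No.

Yes

A profile is a BNE iff every type of every player is best-responding given beliefs about the other side.
The buyer plays Offer high: E[Offer high] = 1/2·(6) + 2/5·(1) + 1/10·(1) = 7/2; E[Offer low] = -5. Best-responding. ✓
The seller (reservation value low), facing Offer high: Accept gives -3, Reject gives 9. Proposed Reject is best. ✓
The seller (reservation value moderate), facing Offer high: Accept gives 0, Reject gives -8. Proposed Accept is best. ✓
The seller (reservation value high), facing Offer high: Accept gives -3, Reject gives -7. Proposed Accept is best. ✓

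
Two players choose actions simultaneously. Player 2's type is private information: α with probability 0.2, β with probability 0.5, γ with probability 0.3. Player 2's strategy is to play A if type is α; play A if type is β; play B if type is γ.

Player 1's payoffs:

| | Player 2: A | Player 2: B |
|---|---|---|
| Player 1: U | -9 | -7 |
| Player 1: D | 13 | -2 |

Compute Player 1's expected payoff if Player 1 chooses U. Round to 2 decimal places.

Take the expectation over Player 2's type, weighting each type's action by its prior probability.
E[U] = 0.2·(-9) + 0.5·(-9) + 0.3·(-7) = (-1.8) + (-4.5) + (-2.1) = -8.4

-8.40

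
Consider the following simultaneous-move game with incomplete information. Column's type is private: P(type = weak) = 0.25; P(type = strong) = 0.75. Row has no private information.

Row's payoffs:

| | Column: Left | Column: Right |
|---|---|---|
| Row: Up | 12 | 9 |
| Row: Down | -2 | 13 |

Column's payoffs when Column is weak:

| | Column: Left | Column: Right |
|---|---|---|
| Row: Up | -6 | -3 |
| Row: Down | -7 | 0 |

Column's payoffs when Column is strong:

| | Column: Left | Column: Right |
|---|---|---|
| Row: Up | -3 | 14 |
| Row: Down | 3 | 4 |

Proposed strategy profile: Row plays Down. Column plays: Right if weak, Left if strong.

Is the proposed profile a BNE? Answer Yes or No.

No

Row plays Down: E[Down] = 0.25·(13) + 0.75·(-2) = 1.75; E[Up] = 11.25. Not best-responding. ✗
Column (type weak), facing Down: Left gives -7, Right gives 0. Proposed Right is best. ✓
Column (type strong), facing Down: Left gives 3, Right gives 4. Proposed Left is not best — profitable deviation exists. ✗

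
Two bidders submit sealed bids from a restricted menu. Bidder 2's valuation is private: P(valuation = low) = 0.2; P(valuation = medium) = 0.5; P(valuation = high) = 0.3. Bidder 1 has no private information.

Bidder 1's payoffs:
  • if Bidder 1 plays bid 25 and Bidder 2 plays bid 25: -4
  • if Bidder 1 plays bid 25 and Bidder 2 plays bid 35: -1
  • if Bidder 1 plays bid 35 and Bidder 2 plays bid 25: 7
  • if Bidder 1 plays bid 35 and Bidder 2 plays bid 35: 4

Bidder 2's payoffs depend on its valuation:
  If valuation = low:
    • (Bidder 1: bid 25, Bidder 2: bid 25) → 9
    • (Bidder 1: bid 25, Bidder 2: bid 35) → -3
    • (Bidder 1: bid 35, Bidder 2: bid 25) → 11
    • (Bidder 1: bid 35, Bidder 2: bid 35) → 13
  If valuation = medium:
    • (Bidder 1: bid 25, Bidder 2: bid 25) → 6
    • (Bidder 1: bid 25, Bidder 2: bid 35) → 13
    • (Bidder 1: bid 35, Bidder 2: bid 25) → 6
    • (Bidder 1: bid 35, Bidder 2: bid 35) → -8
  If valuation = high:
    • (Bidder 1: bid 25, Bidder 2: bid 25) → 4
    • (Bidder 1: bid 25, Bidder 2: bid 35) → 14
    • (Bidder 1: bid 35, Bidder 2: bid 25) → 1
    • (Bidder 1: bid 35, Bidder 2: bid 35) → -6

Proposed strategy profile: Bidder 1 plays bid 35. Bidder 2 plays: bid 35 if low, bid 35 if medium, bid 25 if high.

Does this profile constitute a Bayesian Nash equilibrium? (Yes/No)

No

Bidder 1 plays bid 35: E[bid 35] = 0.2·(4) + 0.5·(4) + 0.3·(7) = 4.9; E[bid 25] = -1.9. Best-responding. ✓
Bidder 2 (valuation low), facing bid 35: bid 25 gives 11, bid 35 gives 13. Proposed bid 35 is best. ✓
Bidder 2 (valuation medium), facing bid 35: bid 25 gives 6, bid 35 gives -8. Proposed bid 35 is not best — profitable deviation exists. ✗
Bidder 2 (valuation high), facing bid 35: bid 25 gives 1, bid 35 gives -6. Proposed bid 25 is best. ✓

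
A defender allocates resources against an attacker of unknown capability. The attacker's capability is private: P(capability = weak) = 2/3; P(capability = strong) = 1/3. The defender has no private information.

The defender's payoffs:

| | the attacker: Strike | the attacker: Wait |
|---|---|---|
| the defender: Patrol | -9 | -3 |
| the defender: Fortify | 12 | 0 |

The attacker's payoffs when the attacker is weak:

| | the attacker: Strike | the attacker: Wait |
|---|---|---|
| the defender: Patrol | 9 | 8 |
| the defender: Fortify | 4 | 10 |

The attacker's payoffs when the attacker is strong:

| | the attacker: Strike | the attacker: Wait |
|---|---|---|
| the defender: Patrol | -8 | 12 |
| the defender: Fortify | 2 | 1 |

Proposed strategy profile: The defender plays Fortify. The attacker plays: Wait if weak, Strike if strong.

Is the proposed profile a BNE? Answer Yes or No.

Yes

A profile is a BNE iff every type of every player is best-responding given beliefs about the other side.
The defender plays Fortify: E[Fortify] = 2/3·(0) + 1/3·(12) = 4; E[Patrol] = -5. Best-responding. ✓
The attacker (capability weak), facing Fortify: Strike gives 4, Wait gives 10. Proposed Wait is best. ✓
The attacker (capability strong), facing Fortify: Strike gives 2, Wait gives 1. Proposed Strike is best. ✓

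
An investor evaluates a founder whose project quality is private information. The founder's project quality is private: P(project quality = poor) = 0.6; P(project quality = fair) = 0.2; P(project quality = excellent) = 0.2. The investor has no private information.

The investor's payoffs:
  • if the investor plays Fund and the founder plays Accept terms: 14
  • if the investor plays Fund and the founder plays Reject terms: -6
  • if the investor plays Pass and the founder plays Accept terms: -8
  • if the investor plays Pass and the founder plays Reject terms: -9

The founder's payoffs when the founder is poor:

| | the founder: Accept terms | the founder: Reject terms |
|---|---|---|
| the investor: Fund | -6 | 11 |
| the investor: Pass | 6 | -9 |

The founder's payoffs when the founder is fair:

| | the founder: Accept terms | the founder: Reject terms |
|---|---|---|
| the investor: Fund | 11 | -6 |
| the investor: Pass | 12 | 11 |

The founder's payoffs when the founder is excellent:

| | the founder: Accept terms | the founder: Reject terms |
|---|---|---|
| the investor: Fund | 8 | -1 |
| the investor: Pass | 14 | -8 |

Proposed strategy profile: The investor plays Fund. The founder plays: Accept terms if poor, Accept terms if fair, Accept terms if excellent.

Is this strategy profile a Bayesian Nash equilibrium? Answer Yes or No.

The investor plays Fund: E[Fund] = 0.6·(14) + 0.2·(14) + 0.2·(14) = 14; E[Pass] = -8. Best-responding. ✓
The founder (project quality poor), facing Fund: Accept terms gives -6, Reject terms gives 11. Proposed Accept terms is not best — profitable deviation exists. ✗
The founder (project quality fair), facing Fund: Accept terms gives 11, Reject terms gives -6. Proposed Accept terms is best. ✓
The founder (project quality excellent), facing Fund: Accept terms gives 8, Reject terms gives -1. Proposed Accept terms is best. ✓

No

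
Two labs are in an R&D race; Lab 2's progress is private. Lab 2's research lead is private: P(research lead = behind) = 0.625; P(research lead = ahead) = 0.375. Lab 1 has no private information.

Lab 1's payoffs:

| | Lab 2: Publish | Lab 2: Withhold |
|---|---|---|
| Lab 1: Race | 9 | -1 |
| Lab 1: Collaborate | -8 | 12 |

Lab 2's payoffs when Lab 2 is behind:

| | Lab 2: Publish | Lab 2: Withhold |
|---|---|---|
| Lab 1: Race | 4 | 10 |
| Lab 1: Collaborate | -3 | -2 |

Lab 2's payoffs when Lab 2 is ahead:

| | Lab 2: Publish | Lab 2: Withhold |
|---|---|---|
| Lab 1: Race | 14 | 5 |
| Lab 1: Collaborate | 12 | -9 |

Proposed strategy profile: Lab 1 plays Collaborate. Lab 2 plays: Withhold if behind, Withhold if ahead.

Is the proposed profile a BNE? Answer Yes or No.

Lab 1 plays Collaborate: E[Collaborate] = 0.625·(12) + 0.375·(12) = 12; E[Race] = -1. Best-responding. ✓
Lab 2 (research lead behind), facing Collaborate: Publish gives -3, Withhold gives -2. Proposed Withhold is best. ✓
Lab 2 (research lead ahead), facing Collaborate: Publish gives 12, Withhold gives -9. Proposed Withhold is not best — profitable deviation exists. ✗

No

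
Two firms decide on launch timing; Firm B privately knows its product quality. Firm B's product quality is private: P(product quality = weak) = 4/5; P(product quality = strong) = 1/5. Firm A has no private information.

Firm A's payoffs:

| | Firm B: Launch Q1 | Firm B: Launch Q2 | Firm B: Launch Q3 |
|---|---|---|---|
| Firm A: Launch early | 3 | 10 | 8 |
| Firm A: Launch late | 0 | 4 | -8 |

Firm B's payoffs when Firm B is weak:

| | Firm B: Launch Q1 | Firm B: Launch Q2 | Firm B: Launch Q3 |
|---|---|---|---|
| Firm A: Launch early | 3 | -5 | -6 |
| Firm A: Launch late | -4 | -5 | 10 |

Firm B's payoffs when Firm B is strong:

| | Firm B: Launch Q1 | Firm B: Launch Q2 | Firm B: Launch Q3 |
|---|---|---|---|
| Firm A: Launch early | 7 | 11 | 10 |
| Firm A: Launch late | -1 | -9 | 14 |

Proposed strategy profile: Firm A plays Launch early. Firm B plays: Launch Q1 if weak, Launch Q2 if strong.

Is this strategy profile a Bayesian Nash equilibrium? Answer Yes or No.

Yes

A profile is a BNE iff every type of every player is best-responding given beliefs about the other side.
Firm A plays Launch early: E[Launch early] = 4/5·(3) + 1/5·(10) = 22/5; E[Launch late] = 4/5. Best-responding. ✓
Firm B (product quality weak), facing Launch early: Launch Q1 gives 3, Launch Q2 gives -5, Launch Q3 gives -6. Proposed Launch Q1 is best. ✓
Firm B (product quality strong), facing Launch early: Launch Q1 gives 7, Launch Q2 gives 11, Launch Q3 gives 10. Proposed Launch Q2 is best. ✓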